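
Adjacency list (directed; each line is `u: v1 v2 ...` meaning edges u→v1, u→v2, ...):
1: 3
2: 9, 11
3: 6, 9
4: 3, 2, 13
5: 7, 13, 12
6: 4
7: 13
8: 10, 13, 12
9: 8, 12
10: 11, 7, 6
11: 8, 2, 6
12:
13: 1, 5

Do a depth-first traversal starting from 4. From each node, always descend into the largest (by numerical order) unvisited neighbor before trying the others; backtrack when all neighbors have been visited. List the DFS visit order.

Visit 4
4 → 13
13 → 5
5 → 12
5 → 7
13 → 1
1 → 3
3 → 9
9 → 8
8 → 10
10 → 11
11 → 6
11 → 2

4 -> 13 -> 5 -> 12 -> 7 -> 1 -> 3 -> 9 -> 8 -> 10 -> 11 -> 6 -> 2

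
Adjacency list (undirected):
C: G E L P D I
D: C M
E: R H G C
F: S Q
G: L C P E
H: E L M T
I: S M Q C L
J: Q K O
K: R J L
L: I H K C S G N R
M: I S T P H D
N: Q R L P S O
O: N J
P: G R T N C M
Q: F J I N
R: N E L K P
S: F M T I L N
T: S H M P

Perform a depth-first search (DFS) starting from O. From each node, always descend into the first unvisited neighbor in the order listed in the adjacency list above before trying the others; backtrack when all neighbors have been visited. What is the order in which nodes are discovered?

O -> N -> Q -> F -> S -> M -> I -> C -> G -> L -> H -> E -> R -> K -> J -> P -> T -> D

Visit O
O → N
N → Q
Q → F
F → S
S → M
M → I
I → C
C → G
G → L
L → H
H → E
E → R
R → K
K → J
R → P
P → T
C → D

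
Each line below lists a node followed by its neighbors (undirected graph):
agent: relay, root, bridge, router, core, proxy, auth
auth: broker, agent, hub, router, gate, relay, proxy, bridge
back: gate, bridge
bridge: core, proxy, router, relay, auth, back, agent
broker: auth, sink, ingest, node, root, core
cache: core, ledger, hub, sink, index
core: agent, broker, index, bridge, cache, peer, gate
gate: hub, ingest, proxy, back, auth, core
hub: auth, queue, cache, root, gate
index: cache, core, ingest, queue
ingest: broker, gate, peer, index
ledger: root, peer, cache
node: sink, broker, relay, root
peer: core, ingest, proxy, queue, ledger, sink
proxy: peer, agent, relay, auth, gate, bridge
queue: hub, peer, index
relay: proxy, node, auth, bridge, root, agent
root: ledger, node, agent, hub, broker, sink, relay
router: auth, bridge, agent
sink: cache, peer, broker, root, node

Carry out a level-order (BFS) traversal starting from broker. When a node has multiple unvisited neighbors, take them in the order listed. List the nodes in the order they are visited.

broker -> auth -> sink -> ingest -> node -> root -> core -> agent -> hub -> router -> gate -> relay -> proxy -> bridge -> cache -> peer -> index -> ledger -> queue -> back

Visit broker; enqueue auth, sink, ingest, node, root, core → queue [auth, sink, ingest, node, root, core]
Visit auth; enqueue agent, hub, router, gate, relay, proxy, bridge → queue [sink, ingest, node, root, core, agent, hub, router, gate, relay, proxy, bridge]
Visit sink; enqueue cache, peer → queue [ingest, node, root, core, agent, hub, router, gate, relay, proxy, bridge, cache, peer]
Visit ingest; enqueue index → queue [node, root, core, agent, hub, router, gate, relay, proxy, bridge, cache, peer, index]
Visit node → queue [root, core, agent, hub, router, gate, relay, proxy, bridge, cache, peer, index]
Visit root; enqueue ledger → queue [core, agent, hub, router, gate, relay, proxy, bridge, cache, peer, index, ledger]
Visit core → queue [agent, hub, router, gate, relay, proxy, bridge, cache, peer, index, ledger]
Visit agent → queue [hub, router, gate, relay, proxy, bridge, cache, peer, index, ledger]
Visit hub; enqueue queue → queue [router, gate, relay, proxy, bridge, cache, peer, index, ledger, queue]
Visit router → queue [gate, relay, proxy, bridge, cache, peer, index, ledger, queue]
Visit gate; enqueue back → queue [relay, proxy, bridge, cache, peer, index, ledger, queue, back]
Visit relay → queue [proxy, bridge, cache, peer, index, ledger, queue, back]
Visit proxy → queue [bridge, cache, peer, index, ledger, queue, back]
Visit bridge → queue [cache, peer, index, ledger, queue, back]
Visit cache → queue [peer, index, ledger, queue, back]
Visit peer → queue [index, ledger, queue, back]
Visit index → queue [ledger, queue, back]
Visit ledger → queue [queue, back]
Visit queue → queue [back]
Visit back → queue []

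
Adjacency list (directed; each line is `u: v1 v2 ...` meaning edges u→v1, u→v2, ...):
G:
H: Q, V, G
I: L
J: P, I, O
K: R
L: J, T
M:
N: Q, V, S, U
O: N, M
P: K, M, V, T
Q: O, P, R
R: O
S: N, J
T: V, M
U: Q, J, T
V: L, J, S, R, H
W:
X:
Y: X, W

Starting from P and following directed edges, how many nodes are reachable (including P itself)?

16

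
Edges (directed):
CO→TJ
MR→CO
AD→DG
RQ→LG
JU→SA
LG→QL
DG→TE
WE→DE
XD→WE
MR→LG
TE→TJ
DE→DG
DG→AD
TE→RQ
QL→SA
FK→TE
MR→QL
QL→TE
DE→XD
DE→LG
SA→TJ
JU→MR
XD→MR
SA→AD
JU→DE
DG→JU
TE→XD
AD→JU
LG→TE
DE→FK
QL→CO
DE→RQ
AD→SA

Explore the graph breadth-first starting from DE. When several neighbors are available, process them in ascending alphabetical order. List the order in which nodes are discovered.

Visit DE; enqueue DG, FK, LG, RQ, XD → queue [DG, FK, LG, RQ, XD]
Visit DG; enqueue AD, JU, TE → queue [FK, LG, RQ, XD, AD, JU, TE]
Visit FK → queue [LG, RQ, XD, AD, JU, TE]
Visit LG; enqueue QL → queue [RQ, XD, AD, JU, TE, QL]
Visit RQ → queue [XD, AD, JU, TE, QL]
Visit XD; enqueue MR, WE → queue [AD, JU, TE, QL, MR, WE]
Visit AD; enqueue SA → queue [JU, TE, QL, MR, WE, SA]
Visit JU → queue [TE, QL, MR, WE, SA]
Visit TE; enqueue TJ → queue [QL, MR, WE, SA, TJ]
Visit QL; enqueue CO → queue [MR, WE, SA, TJ, CO]
Visit MR → queue [WE, SA, TJ, CO]
Visit WE → queue [SA, TJ, CO]
Visit SA → queue [TJ, CO]
Visit TJ → queue [CO]
Visit CO → queue []

DE, DG, FK, LG, RQ, XD, AD, JU, TE, QL, MR, WE, SA, TJ, CO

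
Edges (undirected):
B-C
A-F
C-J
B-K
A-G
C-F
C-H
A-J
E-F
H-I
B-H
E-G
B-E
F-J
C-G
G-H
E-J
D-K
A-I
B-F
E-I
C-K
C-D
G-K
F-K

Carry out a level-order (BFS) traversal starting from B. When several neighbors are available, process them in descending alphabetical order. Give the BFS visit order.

B, K, H, F, E, C, G, D, I, J, A

Visit B; enqueue K, H, F, E, C → queue [K, H, F, E, C]
Visit K; enqueue G, D → queue [H, F, E, C, G, D]
Visit H; enqueue I → queue [F, E, C, G, D, I]
Visit F; enqueue J, A → queue [E, C, G, D, I, J, A]
Visit E → queue [C, G, D, I, J, A]
Visit C → queue [G, D, I, J, A]
Visit G → queue [D, I, J, A]
Visit D → queue [I, J, A]
Visit I → queue [J, A]
Visit J → queue [A]
Visit A → queue []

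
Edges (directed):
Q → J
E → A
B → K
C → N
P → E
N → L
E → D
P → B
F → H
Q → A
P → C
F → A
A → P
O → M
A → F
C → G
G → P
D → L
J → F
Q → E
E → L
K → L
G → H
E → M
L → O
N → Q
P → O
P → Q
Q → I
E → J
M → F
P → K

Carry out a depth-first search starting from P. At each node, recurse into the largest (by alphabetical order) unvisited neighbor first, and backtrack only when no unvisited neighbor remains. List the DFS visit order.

P, Q, J, F, H, A, I, E, M, L, O, D, K, C, N, G, B

Visit P
P → Q
Q → J
J → F
F → H
F → A
Q → I
Q → E
E → M
E → L
L → O
E → D
P → K
P → C
C → N
C → G
P → B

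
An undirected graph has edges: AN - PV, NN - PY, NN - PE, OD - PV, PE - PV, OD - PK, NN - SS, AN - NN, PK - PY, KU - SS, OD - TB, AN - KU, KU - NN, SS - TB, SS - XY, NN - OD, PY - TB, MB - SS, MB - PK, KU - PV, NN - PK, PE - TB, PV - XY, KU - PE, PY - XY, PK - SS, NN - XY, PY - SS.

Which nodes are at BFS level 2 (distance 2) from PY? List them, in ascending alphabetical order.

Level 0: PY
Level 1: NN, PK, SS, TB, XY
Level 2: AN, KU, MB, OD, PE, PV

AN, KU, MB, OD, PE, PV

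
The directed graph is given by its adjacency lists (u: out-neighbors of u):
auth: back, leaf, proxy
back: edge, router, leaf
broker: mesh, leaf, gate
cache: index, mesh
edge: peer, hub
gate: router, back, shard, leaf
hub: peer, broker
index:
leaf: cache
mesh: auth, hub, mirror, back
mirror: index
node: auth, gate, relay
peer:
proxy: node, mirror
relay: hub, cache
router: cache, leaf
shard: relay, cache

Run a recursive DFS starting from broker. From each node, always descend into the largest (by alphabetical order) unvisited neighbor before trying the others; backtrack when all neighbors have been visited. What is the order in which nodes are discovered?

Visit broker
broker → mesh
mesh → mirror
mirror → index
mesh → hub
hub → peer
mesh → back
back → router
router → leaf
leaf → cache
back → edge
mesh → auth
auth → proxy
proxy → node
node → relay
node → gate
gate → shard

broker -> mesh -> mirror -> index -> hub -> peer -> back -> router -> leaf -> cache -> edge -> auth -> proxy -> node -> relay -> gate -> shard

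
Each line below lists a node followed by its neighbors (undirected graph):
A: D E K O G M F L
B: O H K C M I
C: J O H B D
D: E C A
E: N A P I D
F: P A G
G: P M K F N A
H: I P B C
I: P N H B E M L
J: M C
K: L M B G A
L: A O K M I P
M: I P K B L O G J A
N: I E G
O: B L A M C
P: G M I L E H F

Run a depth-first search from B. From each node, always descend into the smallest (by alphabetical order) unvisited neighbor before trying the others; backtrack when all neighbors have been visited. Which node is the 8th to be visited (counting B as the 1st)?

Visit B
B → C
C → D
D → A
A → E
E → I
I → H
H → P
P → F
F → G
G → K
K → L
L → M
M → J
M → O
G → N

Visit order: B, C, D, A, E, I, H, P, F, G, K, L, M, J, O, N

P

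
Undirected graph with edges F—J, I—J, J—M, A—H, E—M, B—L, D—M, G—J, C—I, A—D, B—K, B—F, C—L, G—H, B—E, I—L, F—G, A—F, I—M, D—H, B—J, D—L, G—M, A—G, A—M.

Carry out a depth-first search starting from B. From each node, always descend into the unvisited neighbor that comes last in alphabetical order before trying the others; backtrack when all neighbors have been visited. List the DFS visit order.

B → L → I → M → J → G → H → D → A → F → E → C → K

Visit B
B → L
L → I
I → M
M → J
J → G
G → H
H → D
D → A
A → F
M → E
I → C
B → K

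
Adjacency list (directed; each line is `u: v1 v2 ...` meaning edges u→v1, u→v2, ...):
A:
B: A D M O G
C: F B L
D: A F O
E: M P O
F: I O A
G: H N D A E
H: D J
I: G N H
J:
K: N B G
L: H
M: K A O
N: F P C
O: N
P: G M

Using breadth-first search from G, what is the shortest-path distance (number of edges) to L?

3

Level 0: G
Level 1: A, D, E, H, N
Level 2: C, F, J, M, O, P
Level 3: B, I, K, L
L first appears at level 3.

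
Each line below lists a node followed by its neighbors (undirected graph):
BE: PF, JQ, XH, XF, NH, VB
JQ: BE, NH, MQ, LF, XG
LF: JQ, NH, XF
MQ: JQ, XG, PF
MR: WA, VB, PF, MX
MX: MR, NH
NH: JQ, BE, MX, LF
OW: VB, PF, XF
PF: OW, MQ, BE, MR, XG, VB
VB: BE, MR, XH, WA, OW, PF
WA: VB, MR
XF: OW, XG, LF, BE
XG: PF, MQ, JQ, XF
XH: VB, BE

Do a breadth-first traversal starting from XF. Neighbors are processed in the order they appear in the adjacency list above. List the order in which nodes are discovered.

Visit XF; enqueue OW, XG, LF, BE → queue [OW, XG, LF, BE]
Visit OW; enqueue VB, PF → queue [XG, LF, BE, VB, PF]
Visit XG; enqueue MQ, JQ → queue [LF, BE, VB, PF, MQ, JQ]
Visit LF; enqueue NH → queue [BE, VB, PF, MQ, JQ, NH]
Visit BE; enqueue XH → queue [VB, PF, MQ, JQ, NH, XH]
Visit VB; enqueue MR, WA → queue [PF, MQ, JQ, NH, XH, MR, WA]
Visit PF → queue [MQ, JQ, NH, XH, MR, WA]
Visit MQ → queue [JQ, NH, XH, MR, WA]
Visit JQ → queue [NH, XH, MR, WA]
Visit NH; enqueue MX → queue [XH, MR, WA, MX]
Visit XH → queue [MR, WA, MX]
Visit MR → queue [WA, MX]
Visit WA → queue [MX]
Visit MX → queue []

XF, OW, XG, LF, BE, VB, PF, MQ, JQ, NH, XH, MR, WA, MX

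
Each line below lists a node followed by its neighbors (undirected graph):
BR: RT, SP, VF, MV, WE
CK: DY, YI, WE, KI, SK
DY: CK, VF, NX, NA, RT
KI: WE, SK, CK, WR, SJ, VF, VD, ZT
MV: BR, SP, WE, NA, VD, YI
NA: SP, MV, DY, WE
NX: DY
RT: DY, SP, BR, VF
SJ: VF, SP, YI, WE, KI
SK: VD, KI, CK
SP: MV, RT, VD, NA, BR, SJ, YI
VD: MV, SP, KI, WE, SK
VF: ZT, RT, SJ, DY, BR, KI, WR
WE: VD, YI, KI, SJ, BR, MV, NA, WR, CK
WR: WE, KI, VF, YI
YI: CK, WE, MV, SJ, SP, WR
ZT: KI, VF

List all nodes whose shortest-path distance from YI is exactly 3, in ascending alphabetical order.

NX, ZT

Level 0: YI
Level 1: CK, MV, SJ, SP, WE, WR
Level 2: BR, DY, KI, NA, RT, SK, VD, VF
Level 3: NX, ZT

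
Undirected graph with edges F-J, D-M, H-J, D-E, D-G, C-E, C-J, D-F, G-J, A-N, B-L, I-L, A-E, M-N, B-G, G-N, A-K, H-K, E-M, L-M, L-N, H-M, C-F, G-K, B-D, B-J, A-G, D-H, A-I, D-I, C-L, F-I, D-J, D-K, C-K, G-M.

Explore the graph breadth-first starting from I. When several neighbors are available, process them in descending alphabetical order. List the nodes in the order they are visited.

I L F D A N M C B J K H G E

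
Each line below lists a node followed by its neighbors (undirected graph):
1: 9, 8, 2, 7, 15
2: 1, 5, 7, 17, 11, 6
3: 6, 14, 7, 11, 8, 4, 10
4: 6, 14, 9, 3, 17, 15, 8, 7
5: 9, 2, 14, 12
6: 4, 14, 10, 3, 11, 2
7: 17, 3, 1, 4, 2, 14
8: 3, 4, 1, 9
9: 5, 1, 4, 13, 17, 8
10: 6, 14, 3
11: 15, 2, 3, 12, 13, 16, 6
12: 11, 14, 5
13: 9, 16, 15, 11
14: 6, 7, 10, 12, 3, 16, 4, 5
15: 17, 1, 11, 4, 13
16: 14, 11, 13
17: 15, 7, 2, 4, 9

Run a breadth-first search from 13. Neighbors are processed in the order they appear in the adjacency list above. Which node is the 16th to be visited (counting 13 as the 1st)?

7

Visit 13; enqueue 9, 16, 15, 11 → queue [9, 16, 15, 11]
Visit 9; enqueue 5, 1, 4, 17, 8 → queue [16, 15, 11, 5, 1, 4, 17, 8]
Visit 16; enqueue 14 → queue [15, 11, 5, 1, 4, 17, 8, 14]
Visit 15 → queue [11, 5, 1, 4, 17, 8, 14]
Visit 11; enqueue 2, 3, 12, 6 → queue [5, 1, 4, 17, 8, 14, 2, 3, 12, 6]
Visit 5 → queue [1, 4, 17, 8, 14, 2, 3, 12, 6]
Visit 1; enqueue 7 → queue [4, 17, 8, 14, 2, 3, 12, 6, 7]
Visit 4 → queue [17, 8, 14, 2, 3, 12, 6, 7]
Visit 17 → queue [8, 14, 2, 3, 12, 6, 7]
Visit 8 → queue [14, 2, 3, 12, 6, 7]
Visit 14; enqueue 10 → queue [2, 3, 12, 6, 7, 10]
Visit 2 → queue [3, 12, 6, 7, 10]
Visit 3 → queue [12, 6, 7, 10]
Visit 12 → queue [6, 7, 10]
Visit 6 → queue [7, 10]
Visit 7 → queue [10]
Visit 10 → queue []

Visit order: 13, 9, 16, 15, 11, 5, 1, 4, 17, 8, 14, 2, 3, 12, 6, 7, 10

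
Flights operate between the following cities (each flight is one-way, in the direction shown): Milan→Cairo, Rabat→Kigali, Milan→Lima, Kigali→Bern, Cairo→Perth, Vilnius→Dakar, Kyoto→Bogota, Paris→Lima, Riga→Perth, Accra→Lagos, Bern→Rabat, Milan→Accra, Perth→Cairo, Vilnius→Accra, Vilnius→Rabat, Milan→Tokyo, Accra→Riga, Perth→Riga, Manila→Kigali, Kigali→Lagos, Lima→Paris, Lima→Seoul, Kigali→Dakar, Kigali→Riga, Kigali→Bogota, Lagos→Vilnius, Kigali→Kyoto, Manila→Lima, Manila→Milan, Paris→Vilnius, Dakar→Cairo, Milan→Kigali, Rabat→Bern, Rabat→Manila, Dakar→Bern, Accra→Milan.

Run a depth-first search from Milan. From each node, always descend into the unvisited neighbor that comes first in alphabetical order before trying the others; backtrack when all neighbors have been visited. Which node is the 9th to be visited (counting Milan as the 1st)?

Visit Milan
Milan → Accra
Accra → Lagos
Lagos → Vilnius
Vilnius → Dakar
Dakar → Bern
Bern → Rabat
Rabat → Kigali
Kigali → Bogota
Kigali → Kyoto
Kigali → Riga
Riga → Perth
Perth → Cairo
Rabat → Manila
Manila → Lima
Lima → Paris
Lima → Seoul
Milan → Tokyo

Visit order: Milan, Accra, Lagos, Vilnius, Dakar, Bern, Rabat, Kigali, Bogota, Kyoto, Riga, Perth, Cairo, Manila, Lima, Paris, Seoul, Tokyo

Bogota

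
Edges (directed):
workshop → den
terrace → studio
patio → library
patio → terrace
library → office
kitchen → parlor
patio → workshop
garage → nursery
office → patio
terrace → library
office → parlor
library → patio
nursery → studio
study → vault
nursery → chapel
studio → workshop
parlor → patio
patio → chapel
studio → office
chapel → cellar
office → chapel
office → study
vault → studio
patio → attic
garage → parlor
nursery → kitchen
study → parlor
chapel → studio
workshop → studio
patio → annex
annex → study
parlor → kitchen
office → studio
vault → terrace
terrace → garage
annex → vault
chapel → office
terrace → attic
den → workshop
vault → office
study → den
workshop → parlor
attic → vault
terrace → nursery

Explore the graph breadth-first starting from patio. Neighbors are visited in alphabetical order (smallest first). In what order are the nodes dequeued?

patio → annex → attic → chapel → library → terrace → workshop → study → vault → cellar → office → studio → garage → nursery → den → parlor → kitchen

Visit patio; enqueue annex, attic, chapel, library, terrace, workshop → queue [annex, attic, chapel, library, terrace, workshop]
Visit annex; enqueue study, vault → queue [attic, chapel, library, terrace, workshop, study, vault]
Visit attic → queue [chapel, library, terrace, workshop, study, vault]
Visit chapel; enqueue cellar, office, studio → queue [library, terrace, workshop, study, vault, cellar, office, studio]
Visit library → queue [terrace, workshop, study, vault, cellar, office, studio]
Visit terrace; enqueue garage, nursery → queue [workshop, study, vault, cellar, office, studio, garage, nursery]
Visit workshop; enqueue den, parlor → queue [study, vault, cellar, office, studio, garage, nursery, den, parlor]
Visit study → queue [vault, cellar, office, studio, garage, nursery, den, parlor]
Visit vault → queue [cellar, office, studio, garage, nursery, den, parlor]
Visit cellar → queue [office, studio, garage, nursery, den, parlor]
Visit office → queue [studio, garage, nursery, den, parlor]
Visit studio → queue [garage, nursery, den, parlor]
Visit garage → queue [nursery, den, parlor]
Visit nursery; enqueue kitchen → queue [den, parlor, kitchen]
Visit den → queue [parlor, kitchen]
Visit parlor → queue [kitchen]
Visit kitchen → queue []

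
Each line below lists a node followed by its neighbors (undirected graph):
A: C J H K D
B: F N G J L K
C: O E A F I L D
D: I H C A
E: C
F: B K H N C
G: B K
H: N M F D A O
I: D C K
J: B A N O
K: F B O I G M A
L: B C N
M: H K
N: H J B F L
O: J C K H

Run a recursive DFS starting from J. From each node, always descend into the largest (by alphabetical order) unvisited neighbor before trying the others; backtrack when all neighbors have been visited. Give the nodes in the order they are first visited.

J, O, K, M, H, N, L, C, I, D, A, F, B, G, E

Visit J
J → O
O → K
K → M
M → H
H → N
N → L
L → C
C → I
I → D
D → A
C → F
F → B
B → G
C → E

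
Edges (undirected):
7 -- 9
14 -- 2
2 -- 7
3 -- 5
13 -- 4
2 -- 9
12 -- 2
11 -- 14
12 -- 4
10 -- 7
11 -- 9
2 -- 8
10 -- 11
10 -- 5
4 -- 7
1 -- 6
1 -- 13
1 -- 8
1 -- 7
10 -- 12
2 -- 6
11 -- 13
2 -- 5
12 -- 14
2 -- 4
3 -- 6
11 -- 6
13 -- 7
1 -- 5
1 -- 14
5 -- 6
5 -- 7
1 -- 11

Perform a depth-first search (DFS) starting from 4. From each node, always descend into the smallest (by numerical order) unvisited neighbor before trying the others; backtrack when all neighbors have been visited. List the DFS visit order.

Visit 4
4 → 2
2 → 5
5 → 1
1 → 6
6 → 3
6 → 11
11 → 9
9 → 7
7 → 10
10 → 12
12 → 14
7 → 13
1 → 8

4 -> 2 -> 5 -> 1 -> 6 -> 3 -> 11 -> 9 -> 7 -> 10 -> 12 -> 14 -> 13 -> 8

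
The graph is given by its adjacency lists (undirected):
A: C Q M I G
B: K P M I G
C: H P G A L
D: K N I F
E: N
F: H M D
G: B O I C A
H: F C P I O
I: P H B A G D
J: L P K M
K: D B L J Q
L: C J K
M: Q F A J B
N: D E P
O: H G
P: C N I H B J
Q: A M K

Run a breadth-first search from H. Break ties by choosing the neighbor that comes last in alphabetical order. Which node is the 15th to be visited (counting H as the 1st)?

E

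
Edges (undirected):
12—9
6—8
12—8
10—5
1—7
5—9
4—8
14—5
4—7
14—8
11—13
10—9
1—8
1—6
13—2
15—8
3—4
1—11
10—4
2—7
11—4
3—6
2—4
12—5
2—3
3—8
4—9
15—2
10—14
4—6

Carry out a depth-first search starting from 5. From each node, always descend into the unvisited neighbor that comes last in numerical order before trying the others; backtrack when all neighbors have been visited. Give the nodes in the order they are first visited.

Visit 5
5 → 14
14 → 10
10 → 9
9 → 12
12 → 8
8 → 15
15 → 2
2 → 13
13 → 11
11 → 4
4 → 7
7 → 1
1 → 6
6 → 3

5 14 10 9 12 8 15 2 13 11 4 7 1 6 3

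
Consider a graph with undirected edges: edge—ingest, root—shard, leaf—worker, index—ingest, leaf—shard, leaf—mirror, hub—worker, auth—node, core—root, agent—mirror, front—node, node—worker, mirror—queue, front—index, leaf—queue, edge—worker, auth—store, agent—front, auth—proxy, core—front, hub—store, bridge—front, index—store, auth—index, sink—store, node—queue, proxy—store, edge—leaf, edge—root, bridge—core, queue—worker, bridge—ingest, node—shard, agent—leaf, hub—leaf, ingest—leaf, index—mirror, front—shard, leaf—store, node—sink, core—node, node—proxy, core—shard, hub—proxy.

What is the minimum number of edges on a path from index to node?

2

Level 0: index
Level 1: auth, front, ingest, mirror, store
Level 2: agent, bridge, core, edge, hub, leaf, node, proxy, queue, shard, sink
Level 3: root, worker
node first appears at level 2.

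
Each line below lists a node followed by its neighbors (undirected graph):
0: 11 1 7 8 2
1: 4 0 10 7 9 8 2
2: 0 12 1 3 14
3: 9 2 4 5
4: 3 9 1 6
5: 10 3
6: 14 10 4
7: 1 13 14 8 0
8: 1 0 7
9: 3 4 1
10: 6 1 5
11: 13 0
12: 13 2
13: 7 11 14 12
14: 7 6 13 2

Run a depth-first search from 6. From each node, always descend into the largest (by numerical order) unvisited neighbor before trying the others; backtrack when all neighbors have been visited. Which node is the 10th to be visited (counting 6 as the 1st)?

10

Visit 6
6 → 14
14 → 13
13 → 12
12 → 2
2 → 3
3 → 9
9 → 4
4 → 1
1 → 10
10 → 5
1 → 8
8 → 7
7 → 0
0 → 11

Visit order: 6, 14, 13, 12, 2, 3, 9, 4, 1, 10, 5, 8, 7, 0, 11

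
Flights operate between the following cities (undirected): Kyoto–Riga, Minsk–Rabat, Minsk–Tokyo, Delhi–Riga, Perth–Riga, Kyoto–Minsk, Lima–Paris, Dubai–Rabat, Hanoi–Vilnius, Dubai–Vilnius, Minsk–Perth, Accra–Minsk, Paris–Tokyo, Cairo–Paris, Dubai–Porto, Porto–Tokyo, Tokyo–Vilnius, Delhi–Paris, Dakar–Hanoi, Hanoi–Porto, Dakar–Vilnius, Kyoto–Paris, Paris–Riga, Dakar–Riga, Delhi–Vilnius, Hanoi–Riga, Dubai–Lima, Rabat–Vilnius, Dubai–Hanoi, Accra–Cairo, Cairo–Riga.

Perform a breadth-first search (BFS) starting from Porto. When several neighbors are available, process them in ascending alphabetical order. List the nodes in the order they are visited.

Porto → Dubai → Hanoi → Tokyo → Lima → Rabat → Vilnius → Dakar → Riga → Minsk → Paris → Delhi → Cairo → Kyoto → Perth → Accra

Visit Porto; enqueue Dubai, Hanoi, Tokyo → queue [Dubai, Hanoi, Tokyo]
Visit Dubai; enqueue Lima, Rabat, Vilnius → queue [Hanoi, Tokyo, Lima, Rabat, Vilnius]
Visit Hanoi; enqueue Dakar, Riga → queue [Tokyo, Lima, Rabat, Vilnius, Dakar, Riga]
Visit Tokyo; enqueue Minsk, Paris → queue [Lima, Rabat, Vilnius, Dakar, Riga, Minsk, Paris]
Visit Lima → queue [Rabat, Vilnius, Dakar, Riga, Minsk, Paris]
Visit Rabat → queue [Vilnius, Dakar, Riga, Minsk, Paris]
Visit Vilnius; enqueue Delhi → queue [Dakar, Riga, Minsk, Paris, Delhi]
Visit Dakar → queue [Riga, Minsk, Paris, Delhi]
Visit Riga; enqueue Cairo, Kyoto, Perth → queue [Minsk, Paris, Delhi, Cairo, Kyoto, Perth]
Visit Minsk; enqueue Accra → queue [Paris, Delhi, Cairo, Kyoto, Perth, Accra]
Visit Paris → queue [Delhi, Cairo, Kyoto, Perth, Accra]
Visit Delhi → queue [Cairo, Kyoto, Perth, Accra]
Visit Cairo → queue [Kyoto, Perth, Accra]
Visit Kyoto → queue [Perth, Accra]
Visit Perth → queue [Accra]
Visit Accra → queue []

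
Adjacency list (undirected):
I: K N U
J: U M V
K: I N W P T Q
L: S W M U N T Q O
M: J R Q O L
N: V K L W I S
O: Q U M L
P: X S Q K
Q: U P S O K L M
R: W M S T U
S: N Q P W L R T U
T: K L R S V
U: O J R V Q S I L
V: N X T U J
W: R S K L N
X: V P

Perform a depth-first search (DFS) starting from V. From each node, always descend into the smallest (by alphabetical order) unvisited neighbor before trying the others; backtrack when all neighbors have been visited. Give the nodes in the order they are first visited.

V → J → M → L → N → I → K → P → Q → O → U → R → S → T → W → X

Visit V
V → J
J → M
M → L
L → N
N → I
I → K
K → P
P → Q
Q → O
O → U
U → R
R → S
S → T
S → W
P → X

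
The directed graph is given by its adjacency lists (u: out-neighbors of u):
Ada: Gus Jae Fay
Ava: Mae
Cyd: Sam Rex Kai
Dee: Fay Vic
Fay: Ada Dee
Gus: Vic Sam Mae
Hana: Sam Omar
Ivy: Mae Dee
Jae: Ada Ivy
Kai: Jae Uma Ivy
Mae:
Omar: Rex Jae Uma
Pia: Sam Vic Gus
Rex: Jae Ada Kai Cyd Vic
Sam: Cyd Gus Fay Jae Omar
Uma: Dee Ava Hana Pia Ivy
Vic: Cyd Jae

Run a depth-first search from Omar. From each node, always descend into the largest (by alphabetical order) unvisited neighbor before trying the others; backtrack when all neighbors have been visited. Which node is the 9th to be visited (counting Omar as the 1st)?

Fay

Visit Omar
Omar → Uma
Uma → Pia
Pia → Vic
Vic → Jae
Jae → Ivy
Ivy → Mae
Ivy → Dee
Dee → Fay
Fay → Ada
Ada → Gus
Gus → Sam
Sam → Cyd
Cyd → Rex
Rex → Kai
Uma → Hana
Uma → Ava

Visit order: Omar, Uma, Pia, Vic, Jae, Ivy, Mae, Dee, Fay, Ada, Gus, Sam, Cyd, Rex, Kai, Hana, Ava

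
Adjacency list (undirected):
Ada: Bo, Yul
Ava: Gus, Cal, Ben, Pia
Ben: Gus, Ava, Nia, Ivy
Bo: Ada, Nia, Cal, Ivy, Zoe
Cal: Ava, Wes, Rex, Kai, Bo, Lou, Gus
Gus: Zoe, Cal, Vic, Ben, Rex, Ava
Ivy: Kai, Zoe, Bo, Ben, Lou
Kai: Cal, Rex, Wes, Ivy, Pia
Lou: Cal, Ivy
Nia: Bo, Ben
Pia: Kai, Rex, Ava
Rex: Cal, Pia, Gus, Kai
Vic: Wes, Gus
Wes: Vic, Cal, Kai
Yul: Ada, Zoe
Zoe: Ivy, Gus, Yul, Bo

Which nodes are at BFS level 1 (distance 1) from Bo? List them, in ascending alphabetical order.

Ada, Cal, Ivy, Nia, Zoe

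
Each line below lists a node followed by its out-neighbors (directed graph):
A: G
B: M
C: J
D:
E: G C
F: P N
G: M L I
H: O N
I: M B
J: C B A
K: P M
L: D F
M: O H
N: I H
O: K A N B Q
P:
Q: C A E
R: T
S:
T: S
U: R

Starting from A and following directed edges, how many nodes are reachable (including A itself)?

BFS from A visits: A, G, I, L, M, B, D, F, H, O, N, P, K, Q, C, E, J
Reachable nodes: 17 of 21 total.

17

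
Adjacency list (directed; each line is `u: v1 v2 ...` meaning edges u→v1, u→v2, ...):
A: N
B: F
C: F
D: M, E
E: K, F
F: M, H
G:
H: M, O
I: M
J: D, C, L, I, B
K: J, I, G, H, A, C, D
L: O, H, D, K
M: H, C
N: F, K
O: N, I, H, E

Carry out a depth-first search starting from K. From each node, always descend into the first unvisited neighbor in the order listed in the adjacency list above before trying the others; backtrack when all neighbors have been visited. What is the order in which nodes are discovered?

Visit K
K → J
J → D
D → M
M → H
H → O
O → N
N → F
O → I
O → E
M → C
J → L
J → B
K → G
K → A

K -> J -> D -> M -> H -> O -> N -> F -> I -> E -> C -> L -> B -> G -> A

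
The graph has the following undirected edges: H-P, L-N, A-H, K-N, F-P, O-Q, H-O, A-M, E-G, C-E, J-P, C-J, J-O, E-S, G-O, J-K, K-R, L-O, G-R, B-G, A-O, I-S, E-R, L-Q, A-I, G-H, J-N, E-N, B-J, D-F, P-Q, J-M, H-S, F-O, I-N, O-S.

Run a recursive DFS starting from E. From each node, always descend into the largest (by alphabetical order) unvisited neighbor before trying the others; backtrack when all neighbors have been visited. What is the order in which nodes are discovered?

E -> S -> O -> Q -> P -> J -> N -> L -> K -> R -> G -> H -> A -> M -> I -> B -> C -> F -> D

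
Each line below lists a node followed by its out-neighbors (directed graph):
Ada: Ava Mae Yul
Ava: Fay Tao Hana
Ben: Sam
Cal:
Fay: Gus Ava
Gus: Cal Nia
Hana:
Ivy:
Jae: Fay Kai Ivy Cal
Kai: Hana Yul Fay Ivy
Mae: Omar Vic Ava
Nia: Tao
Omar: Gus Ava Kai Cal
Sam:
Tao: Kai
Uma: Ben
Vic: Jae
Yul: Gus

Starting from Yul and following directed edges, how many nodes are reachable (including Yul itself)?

10

BFS from Yul visits: Yul, Gus, Cal, Nia, Tao, Kai, Hana, Fay, Ivy, Ava
Reachable nodes: 10 of 18 total.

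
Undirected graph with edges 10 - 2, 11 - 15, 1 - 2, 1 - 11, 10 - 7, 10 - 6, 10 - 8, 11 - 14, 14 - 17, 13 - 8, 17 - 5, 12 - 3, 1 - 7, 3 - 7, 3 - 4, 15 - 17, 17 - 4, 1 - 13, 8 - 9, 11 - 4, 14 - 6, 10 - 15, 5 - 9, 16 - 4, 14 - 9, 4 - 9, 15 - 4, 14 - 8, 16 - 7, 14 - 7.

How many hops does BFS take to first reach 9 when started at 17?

Level 0: 17
Level 1: 4, 5, 14, 15
Level 2: 3, 6, 7, 8, 9, 10, 11, 16
Level 3: 1, 2, 12, 13
9 first appears at level 2.

2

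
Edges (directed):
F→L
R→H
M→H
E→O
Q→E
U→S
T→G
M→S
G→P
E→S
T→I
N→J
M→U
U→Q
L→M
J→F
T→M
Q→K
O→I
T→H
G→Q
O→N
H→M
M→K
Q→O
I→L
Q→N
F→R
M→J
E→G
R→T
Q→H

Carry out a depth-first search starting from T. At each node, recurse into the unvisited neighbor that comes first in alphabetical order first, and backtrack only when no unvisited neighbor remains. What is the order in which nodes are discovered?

Visit T
T → G
G → P
G → Q
Q → E
E → O
O → I
I → L
L → M
M → H
M → J
J → F
F → R
M → K
M → S
M → U
O → N

T -> G -> P -> Q -> E -> O -> I -> L -> M -> H -> J -> F -> R -> K -> S -> U -> N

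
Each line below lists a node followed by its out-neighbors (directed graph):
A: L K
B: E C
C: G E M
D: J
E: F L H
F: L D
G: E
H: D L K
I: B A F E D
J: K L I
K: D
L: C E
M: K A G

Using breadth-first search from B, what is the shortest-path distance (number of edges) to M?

2

Level 0: B
Level 1: C, E
Level 2: F, G, H, L, M
Level 3: A, D, K
Level 4: J
Level 5: I
M first appears at level 2.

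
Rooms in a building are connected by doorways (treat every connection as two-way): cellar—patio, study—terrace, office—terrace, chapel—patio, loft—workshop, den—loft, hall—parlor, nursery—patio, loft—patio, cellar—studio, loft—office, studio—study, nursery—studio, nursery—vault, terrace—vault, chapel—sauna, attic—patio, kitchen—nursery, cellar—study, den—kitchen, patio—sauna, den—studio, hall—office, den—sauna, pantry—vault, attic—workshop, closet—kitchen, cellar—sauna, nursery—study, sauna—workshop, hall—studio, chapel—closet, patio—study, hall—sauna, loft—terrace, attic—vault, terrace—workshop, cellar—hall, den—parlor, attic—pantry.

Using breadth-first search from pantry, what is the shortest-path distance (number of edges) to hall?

Level 0: pantry
Level 1: attic, vault
Level 2: nursery, patio, terrace, workshop
Level 3: cellar, chapel, kitchen, loft, office, sauna, studio, study
Level 4: closet, den, hall
Level 5: parlor
hall first appears at level 4.

4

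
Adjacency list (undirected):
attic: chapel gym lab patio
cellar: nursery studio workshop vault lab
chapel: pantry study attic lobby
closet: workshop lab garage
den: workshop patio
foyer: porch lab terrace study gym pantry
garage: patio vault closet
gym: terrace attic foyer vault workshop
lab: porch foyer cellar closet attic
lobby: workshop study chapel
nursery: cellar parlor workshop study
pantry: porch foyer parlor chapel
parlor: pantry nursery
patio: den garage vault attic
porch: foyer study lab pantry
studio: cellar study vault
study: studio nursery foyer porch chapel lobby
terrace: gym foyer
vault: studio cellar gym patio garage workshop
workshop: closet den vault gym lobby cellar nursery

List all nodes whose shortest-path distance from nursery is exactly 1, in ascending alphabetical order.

Level 0: nursery
Level 1: cellar, parlor, study, workshop
Level 2: chapel, closet, den, foyer, gym, lab, lobby, pantry, porch, studio, vault
Level 3: attic, garage, patio, terrace

cellar, parlor, study, workshop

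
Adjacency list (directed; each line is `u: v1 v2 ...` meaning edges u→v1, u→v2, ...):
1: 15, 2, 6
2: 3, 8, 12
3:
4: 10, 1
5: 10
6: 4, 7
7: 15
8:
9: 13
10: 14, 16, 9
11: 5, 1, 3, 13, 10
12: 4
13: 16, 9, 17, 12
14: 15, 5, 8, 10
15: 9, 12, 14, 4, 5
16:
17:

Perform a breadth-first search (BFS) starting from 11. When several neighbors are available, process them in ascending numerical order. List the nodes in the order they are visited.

11 1 3 5 10 13 2 6 15 9 14 16 12 17 8 4 7

Visit 11; enqueue 1, 3, 5, 10, 13 → queue [1, 3, 5, 10, 13]
Visit 1; enqueue 2, 6, 15 → queue [3, 5, 10, 13, 2, 6, 15]
Visit 3 → queue [5, 10, 13, 2, 6, 15]
Visit 5 → queue [10, 13, 2, 6, 15]
Visit 10; enqueue 9, 14, 16 → queue [13, 2, 6, 15, 9, 14, 16]
Visit 13; enqueue 12, 17 → queue [2, 6, 15, 9, 14, 16, 12, 17]
Visit 2; enqueue 8 → queue [6, 15, 9, 14, 16, 12, 17, 8]
Visit 6; enqueue 4, 7 → queue [15, 9, 14, 16, 12, 17, 8, 4, 7]
Visit 15 → queue [9, 14, 16, 12, 17, 8, 4, 7]
Visit 9 → queue [14, 16, 12, 17, 8, 4, 7]
Visit 14 → queue [16, 12, 17, 8, 4, 7]
Visit 16 → queue [12, 17, 8, 4, 7]
Visit 12 → queue [17, 8, 4, 7]
Visit 17 → queue [8, 4, 7]
Visit 8 → queue [4, 7]
Visit 4 → queue [7]
Visit 7 → queue []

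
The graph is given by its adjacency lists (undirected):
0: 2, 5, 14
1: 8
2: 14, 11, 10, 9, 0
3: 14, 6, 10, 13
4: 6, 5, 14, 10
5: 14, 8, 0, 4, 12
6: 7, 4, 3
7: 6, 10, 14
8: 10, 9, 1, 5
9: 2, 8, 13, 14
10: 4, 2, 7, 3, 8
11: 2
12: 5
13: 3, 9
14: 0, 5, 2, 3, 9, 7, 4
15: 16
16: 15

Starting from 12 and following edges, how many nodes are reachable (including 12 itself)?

15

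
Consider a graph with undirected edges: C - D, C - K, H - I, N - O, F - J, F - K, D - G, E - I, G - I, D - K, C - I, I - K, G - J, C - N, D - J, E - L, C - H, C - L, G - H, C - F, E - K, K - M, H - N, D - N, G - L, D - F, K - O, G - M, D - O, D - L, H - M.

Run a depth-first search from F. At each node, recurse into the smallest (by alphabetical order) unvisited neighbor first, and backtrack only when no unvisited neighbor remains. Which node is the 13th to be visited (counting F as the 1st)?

Visit F
F → C
C → D
D → G
G → H
H → I
I → E
E → K
K → M
K → O
O → N
E → L
G → J

Visit order: F, C, D, G, H, I, E, K, M, O, N, L, J

J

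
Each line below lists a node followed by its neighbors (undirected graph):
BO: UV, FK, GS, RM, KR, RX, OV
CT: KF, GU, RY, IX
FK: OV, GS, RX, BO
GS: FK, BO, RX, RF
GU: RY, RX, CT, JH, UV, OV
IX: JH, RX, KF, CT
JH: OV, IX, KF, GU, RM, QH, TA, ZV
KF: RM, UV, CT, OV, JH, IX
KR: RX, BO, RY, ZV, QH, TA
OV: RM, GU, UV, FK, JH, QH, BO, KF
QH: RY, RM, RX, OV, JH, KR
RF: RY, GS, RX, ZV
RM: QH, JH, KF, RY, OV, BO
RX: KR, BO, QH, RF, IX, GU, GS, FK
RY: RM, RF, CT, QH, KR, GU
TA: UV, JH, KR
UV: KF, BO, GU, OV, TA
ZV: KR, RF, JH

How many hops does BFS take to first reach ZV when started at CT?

3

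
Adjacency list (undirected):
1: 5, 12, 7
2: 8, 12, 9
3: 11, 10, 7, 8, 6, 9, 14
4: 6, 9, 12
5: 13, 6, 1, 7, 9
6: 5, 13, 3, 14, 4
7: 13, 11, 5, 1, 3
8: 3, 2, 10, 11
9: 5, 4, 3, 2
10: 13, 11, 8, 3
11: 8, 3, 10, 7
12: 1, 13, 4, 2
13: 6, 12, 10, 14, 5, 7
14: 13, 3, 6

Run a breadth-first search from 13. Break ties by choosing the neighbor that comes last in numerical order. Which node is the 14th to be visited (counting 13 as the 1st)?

9

Visit 13; enqueue 14, 12, 10, 7, 6, 5 → queue [14, 12, 10, 7, 6, 5]
Visit 14; enqueue 3 → queue [12, 10, 7, 6, 5, 3]
Visit 12; enqueue 4, 2, 1 → queue [10, 7, 6, 5, 3, 4, 2, 1]
Visit 10; enqueue 11, 8 → queue [7, 6, 5, 3, 4, 2, 1, 11, 8]
Visit 7 → queue [6, 5, 3, 4, 2, 1, 11, 8]
Visit 6 → queue [5, 3, 4, 2, 1, 11, 8]
Visit 5; enqueue 9 → queue [3, 4, 2, 1, 11, 8, 9]
Visit 3 → queue [4, 2, 1, 11, 8, 9]
Visit 4 → queue [2, 1, 11, 8, 9]
Visit 2 → queue [1, 11, 8, 9]
Visit 1 → queue [11, 8, 9]
Visit 11 → queue [8, 9]
Visit 8 → queue [9]
Visit 9 → queue []

Visit order: 13, 14, 12, 10, 7, 6, 5, 3, 4, 2, 1, 11, 8, 9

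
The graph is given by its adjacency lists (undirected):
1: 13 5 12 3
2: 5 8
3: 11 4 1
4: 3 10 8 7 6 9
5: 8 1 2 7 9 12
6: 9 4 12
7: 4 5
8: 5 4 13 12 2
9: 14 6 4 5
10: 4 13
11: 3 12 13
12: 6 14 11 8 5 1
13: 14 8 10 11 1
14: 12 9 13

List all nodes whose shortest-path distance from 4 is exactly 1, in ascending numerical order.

Level 0: 4
Level 1: 3, 6, 7, 8, 9, 10
Level 2: 1, 2, 5, 11, 12, 13, 14

3, 6, 7, 8, 9, 10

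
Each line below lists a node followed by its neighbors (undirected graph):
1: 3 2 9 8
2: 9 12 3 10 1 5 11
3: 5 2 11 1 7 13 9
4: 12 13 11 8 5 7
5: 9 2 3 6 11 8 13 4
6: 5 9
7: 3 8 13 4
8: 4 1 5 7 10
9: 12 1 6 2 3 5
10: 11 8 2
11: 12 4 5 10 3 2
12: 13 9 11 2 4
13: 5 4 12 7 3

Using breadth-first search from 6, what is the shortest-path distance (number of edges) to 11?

2

Level 0: 6
Level 1: 5, 9
Level 2: 1, 2, 3, 4, 8, 11, 12, 13
Level 3: 7, 10
11 first appears at level 2.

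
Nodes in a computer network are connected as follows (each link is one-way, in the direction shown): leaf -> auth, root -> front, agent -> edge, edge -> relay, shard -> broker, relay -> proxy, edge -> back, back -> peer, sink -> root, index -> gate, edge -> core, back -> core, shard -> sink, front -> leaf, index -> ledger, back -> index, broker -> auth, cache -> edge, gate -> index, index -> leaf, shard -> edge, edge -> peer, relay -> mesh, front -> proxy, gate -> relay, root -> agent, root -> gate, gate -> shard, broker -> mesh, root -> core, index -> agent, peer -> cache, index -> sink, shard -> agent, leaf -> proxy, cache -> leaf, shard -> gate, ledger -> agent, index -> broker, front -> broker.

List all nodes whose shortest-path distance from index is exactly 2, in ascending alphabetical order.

auth, edge, mesh, proxy, relay, root, shard

Level 0: index
Level 1: agent, broker, gate, leaf, ledger, sink
Level 2: auth, edge, mesh, proxy, relay, root, shard
Level 3: back, core, front, peer
Level 4: cache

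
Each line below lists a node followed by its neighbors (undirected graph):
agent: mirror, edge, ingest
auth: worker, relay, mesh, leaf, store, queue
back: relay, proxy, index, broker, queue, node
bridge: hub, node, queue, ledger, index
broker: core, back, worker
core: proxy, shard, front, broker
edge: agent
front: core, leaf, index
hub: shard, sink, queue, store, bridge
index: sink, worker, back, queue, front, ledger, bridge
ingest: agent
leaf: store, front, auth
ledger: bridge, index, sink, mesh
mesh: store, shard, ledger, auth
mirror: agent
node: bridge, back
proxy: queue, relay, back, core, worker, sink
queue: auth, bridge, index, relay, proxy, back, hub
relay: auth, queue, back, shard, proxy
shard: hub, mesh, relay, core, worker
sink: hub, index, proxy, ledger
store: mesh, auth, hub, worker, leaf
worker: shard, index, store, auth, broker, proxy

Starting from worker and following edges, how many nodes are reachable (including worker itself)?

BFS from worker visits: worker, shard, index, store, auth, broker, proxy, hub, mesh, relay, core, sink, back, queue, front, ledger, bridge, leaf, node
Reachable nodes: 19 of 23 total.

19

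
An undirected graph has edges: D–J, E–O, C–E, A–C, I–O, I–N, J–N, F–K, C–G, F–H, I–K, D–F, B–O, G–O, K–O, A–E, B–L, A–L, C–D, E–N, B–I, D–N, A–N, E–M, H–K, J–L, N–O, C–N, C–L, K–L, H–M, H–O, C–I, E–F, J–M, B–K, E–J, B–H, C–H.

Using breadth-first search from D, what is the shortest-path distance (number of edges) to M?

2

Level 0: D
Level 1: C, F, J, N
Level 2: A, E, G, H, I, K, L, M, O
Level 3: B
M first appears at level 2.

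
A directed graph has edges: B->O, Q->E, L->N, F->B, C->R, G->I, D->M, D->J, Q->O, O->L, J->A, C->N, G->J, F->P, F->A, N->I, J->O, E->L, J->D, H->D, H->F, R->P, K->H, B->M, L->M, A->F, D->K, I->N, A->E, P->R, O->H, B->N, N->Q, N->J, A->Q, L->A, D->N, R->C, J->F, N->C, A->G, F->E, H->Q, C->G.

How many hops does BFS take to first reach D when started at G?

Level 0: G
Level 1: I, J
Level 2: A, D, F, N, O
Level 3: B, C, E, H, K, L, M, P, Q
Level 4: R
D first appears at level 2.

2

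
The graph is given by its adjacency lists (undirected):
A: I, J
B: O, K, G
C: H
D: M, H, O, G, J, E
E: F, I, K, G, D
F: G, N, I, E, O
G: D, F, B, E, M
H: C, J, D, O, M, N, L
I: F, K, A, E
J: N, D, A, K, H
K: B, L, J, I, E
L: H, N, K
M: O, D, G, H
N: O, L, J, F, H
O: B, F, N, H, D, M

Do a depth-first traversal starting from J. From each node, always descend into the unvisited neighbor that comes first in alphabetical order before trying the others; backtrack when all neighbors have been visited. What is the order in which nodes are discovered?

Visit J
J → A
A → I
I → E
E → D
D → G
G → B
B → K
K → L
L → H
H → C
H → M
M → O
O → F
F → N

J → A → I → E → D → G → B → K → L → H → C → M → O → F → N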